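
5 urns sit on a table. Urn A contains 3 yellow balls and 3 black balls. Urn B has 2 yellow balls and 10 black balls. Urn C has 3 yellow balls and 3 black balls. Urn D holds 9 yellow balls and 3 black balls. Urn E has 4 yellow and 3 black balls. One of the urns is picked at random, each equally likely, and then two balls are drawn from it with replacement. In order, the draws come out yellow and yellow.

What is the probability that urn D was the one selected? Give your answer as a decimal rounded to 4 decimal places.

0.3970

Under each hypothesis, the probability of the observed sequence is: P(data | urn A) = (3/6)(3/6) = 0.25; P(data | urn B) = (2/12)(2/12) = 0.027778; P(data | urn C) = (3/6)(3/6) = 0.25; P(data | urn D) = (9/12)(9/12) = 0.5625; P(data | urn E) = (4/7)(4/7) = 0.32653.
The prior-weighted likelihoods are 1/5 · 0.25 = 0.05, 1/5 · 0.027778 = 0.0055556, 1/5 · 0.25 = 0.05, 1/5 · 0.5625 = 0.1125, 1/5 · 0.32653 = 0.065306; with total 0.28336.
Therefore the posterior P(urn D | data) = (0.1125) / (0.28336) = 0.39702.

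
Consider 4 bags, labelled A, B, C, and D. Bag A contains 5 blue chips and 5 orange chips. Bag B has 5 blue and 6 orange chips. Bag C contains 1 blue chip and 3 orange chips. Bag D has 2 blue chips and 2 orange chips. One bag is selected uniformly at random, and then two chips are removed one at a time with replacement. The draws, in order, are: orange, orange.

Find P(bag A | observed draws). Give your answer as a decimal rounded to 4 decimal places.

For each hypothesis, P(data | H) works out to: P(data | bag A) = (5/10)(5/10) = 0.25; P(data | bag B) = (6/11)(6/11) = 0.29752; P(data | bag C) = (3/4)(3/4) = 0.5625; P(data | bag D) = (2/4)(2/4) = 0.25.
Multiplying each by its prior: 1/4 · 0.25 = 0.0625, 1/4 · 0.29752 = 0.07438, 1/4 · 0.5625 = 0.14062, 1/4 · 0.25 = 0.0625; summing to 0.34001.
By Bayes' rule, P(bag A | data) = (0.0625) / (0.34001) = 0.18382.

0.1838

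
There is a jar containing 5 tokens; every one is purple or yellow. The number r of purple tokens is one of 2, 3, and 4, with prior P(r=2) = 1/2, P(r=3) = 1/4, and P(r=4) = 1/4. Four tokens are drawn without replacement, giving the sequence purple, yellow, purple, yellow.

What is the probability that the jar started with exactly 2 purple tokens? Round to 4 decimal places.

0.6667

Compute the likelihood of the observed sequence for each case: P(data | r = 2) = (2/5)(3/4)(1/3)(2/2) = 1/10; P(data | r = 3) = (3/5)(2/4)(2/3)(1/2) = 1/10; P(data | r = 4) = (4/5)(1/4)(3/3)(0/2) = 0.
Weighting by the prior gives 1/2 · 1/10 = 1/20, 1/4 · 1/10 = 1/40, 1/4 · 0 = 0; with total 3/40.
So P(r = 2 | data) = (1/20) / (3/40) = 2/3.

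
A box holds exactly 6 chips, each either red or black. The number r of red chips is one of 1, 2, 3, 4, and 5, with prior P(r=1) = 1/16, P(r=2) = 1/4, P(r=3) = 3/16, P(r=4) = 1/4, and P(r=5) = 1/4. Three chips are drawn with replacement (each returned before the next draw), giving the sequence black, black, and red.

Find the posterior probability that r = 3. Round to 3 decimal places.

The likelihood of the observed sequence under each hypothesis: P(data | r = 1) = (5/6)(5/6)(1/6) = 0.11574; P(data | r = 2) = (4/6)(4/6)(2/6) = 0.14815; P(data | r = 3) = (3/6)(3/6)(3/6) = 0.125; P(data | r = 4) = (2/6)(2/6)(4/6) = 0.074074; P(data | r = 5) = (1/6)(1/6)(5/6) = 0.023148.
Multiplying each by its prior: 1/16 · 0.11574 = 0.0072338, 1/4 · 0.14815 = 0.037037, 3/16 · 0.125 = 0.023438, 1/4 · 0.074074 = 0.018519, 1/4 · 0.023148 = 0.005787; with total 0.092014.
Therefore the posterior P(r = 3 | data) = (0.023438) / (0.092014) = 0.25472.

0.255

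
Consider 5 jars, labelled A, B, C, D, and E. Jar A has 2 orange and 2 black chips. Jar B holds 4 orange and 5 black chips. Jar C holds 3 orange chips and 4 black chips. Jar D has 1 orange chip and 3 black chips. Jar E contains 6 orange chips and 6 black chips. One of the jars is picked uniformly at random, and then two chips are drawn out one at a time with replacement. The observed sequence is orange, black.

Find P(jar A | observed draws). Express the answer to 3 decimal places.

0.212

The likelihood of the observed sequence under each hypothesis: P(data | jar A) = (2/4)(2/4) = 0.25; P(data | jar B) = (4/9)(5/9) = 0.24691; P(data | jar C) = (3/7)(4/7) = 0.2449; P(data | jar D) = (1/4)(3/4) = 0.1875; P(data | jar E) = (6/12)(6/12) = 0.25.
Multiplying each by its prior: 1/5 · 0.25 = 0.05, 1/5 · 0.24691 = 0.049383, 1/5 · 0.2449 = 0.04898, 1/5 · 0.1875 = 0.0375, 1/5 · 0.25 = 0.05; these sum to 0.23586.
Hence P(jar A | data) = (0.05) / (0.23586) = 0.21199.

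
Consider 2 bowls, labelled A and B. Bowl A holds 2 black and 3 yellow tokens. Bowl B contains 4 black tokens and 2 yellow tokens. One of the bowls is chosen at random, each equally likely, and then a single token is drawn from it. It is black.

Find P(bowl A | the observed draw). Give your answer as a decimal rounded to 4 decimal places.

Compute the likelihood of this draw for each case: P(data | bowl A) = (2/5) = 2/5; P(data | bowl B) = (4/6) = 2/3.
Weighting by the prior gives 1/2 · 2/5 = 1/5, 1/2 · 2/3 = 1/3; these sum to 8/15.
By Bayes' rule, P(bowl A | data) = (1/5) / (8/15) = 3/8.

0.3750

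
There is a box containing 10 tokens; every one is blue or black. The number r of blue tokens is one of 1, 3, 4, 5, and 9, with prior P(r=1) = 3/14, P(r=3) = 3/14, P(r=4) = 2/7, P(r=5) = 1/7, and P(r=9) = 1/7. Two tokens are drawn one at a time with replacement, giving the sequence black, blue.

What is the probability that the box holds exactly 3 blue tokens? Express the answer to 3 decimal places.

0.248

The likelihood of the observed sequence under each hypothesis: P(data | r = 1) = (9/10)(1/10) = 0.09; P(data | r = 3) = (7/10)(3/10) = 0.21; P(data | r = 4) = (6/10)(4/10) = 0.24; P(data | r = 5) = (5/10)(5/10) = 0.25; P(data | r = 9) = (1/10)(9/10) = 0.09.
Weighting by the prior gives 3/14 · 0.09 = 0.019286, 3/14 · 0.21 = 0.045, 2/7 · 0.24 = 0.068571, 1/7 · 0.25 = 0.035714, 1/7 · 0.09 = 0.012857; these sum to 0.18143.
So P(r = 3 | data) = (0.045) / (0.18143) = 0.24803.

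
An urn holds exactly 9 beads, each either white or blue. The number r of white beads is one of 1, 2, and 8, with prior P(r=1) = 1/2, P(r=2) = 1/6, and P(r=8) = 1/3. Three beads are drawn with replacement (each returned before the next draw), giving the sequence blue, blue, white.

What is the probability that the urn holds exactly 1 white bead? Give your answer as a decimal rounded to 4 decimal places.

0.6275

Under each hypothesis, the probability of the observed sequence is: P(data | r = 1) = (8/9)(8/9)(1/9) = 0.087791; P(data | r = 2) = (7/9)(7/9)(2/9) = 0.13443; P(data | r = 8) = (1/9)(1/9)(8/9) = 0.010974.
Multiplying each by its prior: 1/2 · 0.087791 = 0.043896, 1/6 · 0.13443 = 0.022405, 1/3 · 0.010974 = 0.003658; with total 0.069959.
By Bayes' rule, P(r = 1 | data) = (0.043896) / (0.069959) = 0.62745.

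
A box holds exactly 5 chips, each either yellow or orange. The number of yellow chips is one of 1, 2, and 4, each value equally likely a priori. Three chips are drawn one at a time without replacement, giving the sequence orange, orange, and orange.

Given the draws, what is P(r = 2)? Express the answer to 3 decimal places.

0.200

Under each hypothesis, the probability of the observed sequence is: P(data | r = 1) = (4/5)(3/4)(2/3) = 2/5; P(data | r = 2) = (3/5)(2/4)(1/3) = 1/10; P(data | r = 4) = (1/5)(0/4) = 0.
The prior-weighted likelihoods are 1/3 · 2/5 = 2/15, 1/3 · 1/10 = 1/30, 1/3 · 0 = 0; with total 1/6.
Therefore the posterior P(r = 2 | data) = (1/30) / (1/6) = 1/5.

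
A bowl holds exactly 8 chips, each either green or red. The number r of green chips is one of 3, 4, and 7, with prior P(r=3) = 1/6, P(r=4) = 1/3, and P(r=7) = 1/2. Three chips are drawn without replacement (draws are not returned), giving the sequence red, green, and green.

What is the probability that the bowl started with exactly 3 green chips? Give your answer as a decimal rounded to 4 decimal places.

Compute the likelihood of the observed sequence for each case: P(data | r = 3) = (5/8)(3/7)(2/6) = 5/56; P(data | r = 4) = (4/8)(4/7)(3/6) = 1/7; P(data | r = 7) = (1/8)(7/7)(6/6) = 1/8.
The prior-weighted likelihoods are 1/6 · 5/56 = 5/336, 1/3 · 1/7 = 1/21, 1/2 · 1/8 = 1/16; with total 1/8.
By Bayes' rule, P(r = 3 | data) = (5/336) / (1/8) = 5/42.

0.1190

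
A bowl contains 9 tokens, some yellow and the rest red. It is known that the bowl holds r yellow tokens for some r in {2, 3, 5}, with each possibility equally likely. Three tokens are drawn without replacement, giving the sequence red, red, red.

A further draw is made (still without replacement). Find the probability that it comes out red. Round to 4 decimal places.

0.5763

Compute the likelihood of the observed sequence for each case: P(data | r = 2) = (7/9)(6/8)(5/7) = 5/12; P(data | r = 3) = (6/9)(5/8)(4/7) = 5/21; P(data | r = 5) = (4/9)(3/8)(2/7) = 1/21.
The prior-weighted likelihoods are 1/3 · 5/12 = 5/36, 1/3 · 5/21 = 5/63, 1/3 · 1/21 = 1/63; with total 59/252.
Normalising, the posterior is P(r = 2 | data) = 35/59, P(r = 3 | data) = 20/59, P(r = 5 | data) = 4/59.
So P(red next | data) = Σ P(red next | H) P(H | data) = (2/3)(35/59) + (1/2)(20/59) + (1/6)(4/59) = 34/59.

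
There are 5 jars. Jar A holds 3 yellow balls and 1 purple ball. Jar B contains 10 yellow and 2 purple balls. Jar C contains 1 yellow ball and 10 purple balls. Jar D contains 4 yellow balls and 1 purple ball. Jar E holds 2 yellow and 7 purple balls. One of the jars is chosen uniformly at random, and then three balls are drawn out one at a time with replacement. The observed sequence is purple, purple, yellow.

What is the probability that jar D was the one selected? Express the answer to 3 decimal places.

Under each hypothesis, the probability of the observed sequence is: P(data | jar A) = (1/4)(1/4)(3/4) = 0.046875; P(data | jar B) = (2/12)(2/12)(10/12) = 0.023148; P(data | jar C) = (10/11)(10/11)(1/11) = 0.075131; P(data | jar D) = (1/5)(1/5)(4/5) = 0.032; P(data | jar E) = (7/9)(7/9)(2/9) = 0.13443.
Weighting by the prior gives 1/5 · 0.046875 = 0.009375, 1/5 · 0.023148 = 0.0046296, 1/5 · 0.075131 = 0.015026, 1/5 · 0.032 = 0.0064, 1/5 · 0.13443 = 0.026886; summing to 0.062317.
By Bayes' rule, P(jar D | data) = (0.0064) / (0.062317) = 0.1027.

0.103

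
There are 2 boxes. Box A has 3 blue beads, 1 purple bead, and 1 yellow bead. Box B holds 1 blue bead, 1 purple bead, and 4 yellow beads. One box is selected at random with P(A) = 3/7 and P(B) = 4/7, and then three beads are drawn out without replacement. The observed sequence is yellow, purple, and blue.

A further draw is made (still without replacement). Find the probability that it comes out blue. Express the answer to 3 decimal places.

0.529

Compute the likelihood of the observed sequence for each case: P(data | box A) = (1/5)(1/4)(3/3) = 1/20; P(data | box B) = (4/6)(1/5)(1/4) = 1/30.
Weighting by the prior gives 3/7 · 1/20 = 3/140, 4/7 · 1/30 = 2/105; with total 17/420.
Dividing through by the total gives posterior P(box A | data) = 9/17, P(box B | data) = 8/17.
The predictive probability is P(blue next | data) = (1)(9/17) + (0)(8/17) = 9/17.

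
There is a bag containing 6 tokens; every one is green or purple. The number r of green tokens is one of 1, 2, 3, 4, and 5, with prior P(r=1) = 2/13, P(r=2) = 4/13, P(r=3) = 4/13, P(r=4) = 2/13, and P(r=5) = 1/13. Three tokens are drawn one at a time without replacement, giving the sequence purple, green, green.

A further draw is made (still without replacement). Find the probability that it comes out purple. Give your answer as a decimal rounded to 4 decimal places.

0.5581

Under each hypothesis, the probability of the observed sequence is: P(data | r = 1) = (5/6)(1/5)(0/4) = 0; P(data | r = 2) = (4/6)(2/5)(1/4) = 1/15; P(data | r = 3) = (3/6)(3/5)(2/4) = 3/20; P(data | r = 4) = (2/6)(4/5)(3/4) = 1/5; P(data | r = 5) = (1/6)(5/5)(4/4) = 1/6.
Multiplying each by its prior: 2/13 · 0 = 0, 4/13 · 1/15 = 4/195, 4/13 · 3/20 = 3/65, 2/13 · 1/5 = 2/65, 1/13 · 1/6 = 1/78; summing to 43/390.
Dividing through by the total gives posterior P(r = 1 | data) = 0, P(r = 2 | data) = 8/43, P(r = 3 | data) = 18/43, P(r = 4 | data) = 12/43, P(r = 5 | data) = 5/43.
Averaging over the posterior, P(purple next | data) = (1)(8/43) + (2/3)(18/43) + (1/3)(12/43) + (0)(5/43) = 24/43.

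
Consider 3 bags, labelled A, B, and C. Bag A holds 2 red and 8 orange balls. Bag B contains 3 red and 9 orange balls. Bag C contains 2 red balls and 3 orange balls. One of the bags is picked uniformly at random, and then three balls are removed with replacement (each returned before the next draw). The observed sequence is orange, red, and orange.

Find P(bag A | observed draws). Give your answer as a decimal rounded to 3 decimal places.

Under each hypothesis, the probability of the observed sequence is: P(data | bag A) = (8/10)(2/10)(8/10) = 0.128; P(data | bag B) = (9/12)(3/12)(9/12) = 0.14062; P(data | bag C) = (3/5)(2/5)(3/5) = 0.144.
Multiplying each by its prior: 1/3 · 0.128 = 0.042667, 1/3 · 0.14062 = 0.046875, 1/3 · 0.144 = 0.048; with total 0.13754.
Hence P(bag A | data) = (0.042667) / (0.13754) = 0.31021.

0.310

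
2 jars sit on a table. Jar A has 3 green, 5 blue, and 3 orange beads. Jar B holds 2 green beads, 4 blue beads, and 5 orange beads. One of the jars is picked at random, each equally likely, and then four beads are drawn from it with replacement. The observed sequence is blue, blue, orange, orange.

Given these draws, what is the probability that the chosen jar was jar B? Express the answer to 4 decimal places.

0.6400

The likelihood of the observed sequence under each hypothesis: P(data | jar A) = (5/11)(5/11)(3/11)(3/11) = 0.015368; P(data | jar B) = (4/11)(4/11)(5/11)(5/11) = 0.027321.
Weighting by the prior gives 1/2 · 0.015368 = 0.0076839, 1/2 · 0.027321 = 0.01366; these sum to 0.021344.
Therefore the posterior P(jar B | data) = (0.01366) / (0.021344) = 0.64.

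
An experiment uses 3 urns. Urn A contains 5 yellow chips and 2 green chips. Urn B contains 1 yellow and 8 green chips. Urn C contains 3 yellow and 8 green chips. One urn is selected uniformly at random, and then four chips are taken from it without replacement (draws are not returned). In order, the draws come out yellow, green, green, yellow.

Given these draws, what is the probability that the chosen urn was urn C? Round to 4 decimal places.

Compute the likelihood of the observed sequence for each case: P(data | urn A) = (5/7)(2/6)(1/5)(4/4) = 0.047619; P(data | urn B) = (1/9)(8/8)(7/7)(0/6) = 0; P(data | urn C) = (3/11)(8/10)(7/9)(2/8) = 0.042424.
Multiplying each by its prior: 1/3 · 0.047619 = 0.015873, 1/3 · 0 = 0, 1/3 · 0.042424 = 0.014141; these sum to 0.030014.
So P(urn C | data) = (0.014141) / (0.030014) = 0.47115.

0.4712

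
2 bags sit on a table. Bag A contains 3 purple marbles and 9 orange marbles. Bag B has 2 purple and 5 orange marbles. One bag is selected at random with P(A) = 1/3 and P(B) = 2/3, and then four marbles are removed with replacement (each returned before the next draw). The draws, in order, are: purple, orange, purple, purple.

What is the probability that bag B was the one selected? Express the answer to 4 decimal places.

Compute the likelihood of the observed sequence for each case: P(data | bag A) = (3/12)(9/12)(3/12)(3/12) = 0.011719; P(data | bag B) = (2/7)(5/7)(2/7)(2/7) = 0.01666.
Multiplying each by its prior: 1/3 · 0.011719 = 0.0039062, 2/3 · 0.01666 = 0.011106; these sum to 0.015013.
So P(bag B | data) = (0.011106) / (0.015013) = 0.7398.

0.7398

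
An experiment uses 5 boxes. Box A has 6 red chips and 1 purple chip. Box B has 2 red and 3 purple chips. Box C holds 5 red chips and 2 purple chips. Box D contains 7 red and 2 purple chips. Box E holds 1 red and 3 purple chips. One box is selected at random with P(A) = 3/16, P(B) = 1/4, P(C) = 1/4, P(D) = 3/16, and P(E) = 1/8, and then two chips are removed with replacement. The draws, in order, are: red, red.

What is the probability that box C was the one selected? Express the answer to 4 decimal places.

Compute the likelihood of the observed sequence for each case: P(data | box A) = (6/7)(6/7) = 0.73469; P(data | box B) = (2/5)(2/5) = 0.16; P(data | box C) = (5/7)(5/7) = 0.5102; P(data | box D) = (7/9)(7/9) = 0.60494; P(data | box E) = (1/4)(1/4) = 0.0625.
The prior-weighted likelihoods are 3/16 · 0.73469 = 0.13776, 1/4 · 0.16 = 0.04, 1/4 · 0.5102 = 0.12755, 3/16 · 0.60494 = 0.11343, 1/8 · 0.0625 = 0.0078125; these sum to 0.42654.
Hence P(box C | data) = (0.12755) / (0.42654) = 0.29903.

0.2990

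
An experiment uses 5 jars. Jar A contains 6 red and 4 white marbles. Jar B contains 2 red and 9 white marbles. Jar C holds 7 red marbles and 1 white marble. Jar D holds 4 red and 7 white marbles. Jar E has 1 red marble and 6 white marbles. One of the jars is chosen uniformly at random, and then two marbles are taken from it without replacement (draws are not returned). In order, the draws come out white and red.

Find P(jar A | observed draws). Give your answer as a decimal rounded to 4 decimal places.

Compute the likelihood of the observed sequence for each case: P(data | jar A) = (4/10)(6/9) = 0.26667; P(data | jar B) = (9/11)(2/10) = 0.16364; P(data | jar C) = (1/8)(7/7) = 0.125; P(data | jar D) = (7/11)(4/10) = 0.25455; P(data | jar E) = (6/7)(1/6) = 0.14286.
The prior-weighted likelihoods are 1/5 · 0.26667 = 0.053333, 1/5 · 0.16364 = 0.032727, 1/5 · 0.125 = 0.025, 1/5 · 0.25455 = 0.050909, 1/5 · 0.14286 = 0.028571; summing to 0.19054.
Hence P(jar A | data) = (0.053333) / (0.19054) = 0.2799.

0.2799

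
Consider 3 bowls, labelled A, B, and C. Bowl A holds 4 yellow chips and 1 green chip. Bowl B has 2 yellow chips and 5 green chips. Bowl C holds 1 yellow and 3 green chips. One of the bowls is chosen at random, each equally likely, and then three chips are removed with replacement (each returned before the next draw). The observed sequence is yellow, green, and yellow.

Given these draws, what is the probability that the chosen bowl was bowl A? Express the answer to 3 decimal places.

For each hypothesis, P(data | H) works out to: P(data | bowl A) = (4/5)(1/5)(4/5) = 0.128; P(data | bowl B) = (2/7)(5/7)(2/7) = 0.058309; P(data | bowl C) = (1/4)(3/4)(1/4) = 0.046875.
Weighting by the prior gives 1/3 · 0.128 = 0.042667, 1/3 · 0.058309 = 0.019436, 1/3 · 0.046875 = 0.015625; with total 0.077728.
Therefore the posterior P(bowl A | data) = (0.042667) / (0.077728) = 0.54892.

0.549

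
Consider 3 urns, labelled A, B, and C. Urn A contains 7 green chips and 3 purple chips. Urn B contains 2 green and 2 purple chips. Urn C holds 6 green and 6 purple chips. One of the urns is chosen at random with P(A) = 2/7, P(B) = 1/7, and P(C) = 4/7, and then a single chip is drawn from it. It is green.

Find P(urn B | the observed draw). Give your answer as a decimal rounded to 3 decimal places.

The likelihood of this draw under each hypothesis: P(data | urn A) = (7/10) = 7/10; P(data | urn B) = (2/4) = 1/2; P(data | urn C) = (6/12) = 1/2.
Multiplying each by its prior: 2/7 · 7/10 = 1/5, 1/7 · 1/2 = 1/14, 4/7 · 1/2 = 2/7; summing to 39/70.
Hence P(urn B | data) = (1/14) / (39/70) = 5/39.

0.128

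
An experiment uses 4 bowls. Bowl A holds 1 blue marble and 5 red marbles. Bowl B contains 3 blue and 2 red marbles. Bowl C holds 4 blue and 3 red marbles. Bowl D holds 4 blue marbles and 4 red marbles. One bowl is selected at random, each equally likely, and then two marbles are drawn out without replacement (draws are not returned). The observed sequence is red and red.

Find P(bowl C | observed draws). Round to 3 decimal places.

0.127

The likelihood of the observed sequence under each hypothesis: P(data | bowl A) = (5/6)(4/5) = 2/3; P(data | bowl B) = (2/5)(1/4) = 1/10; P(data | bowl C) = (3/7)(2/6) = 1/7; P(data | bowl D) = (4/8)(3/7) = 3/14.
The prior-weighted likelihoods are 1/4 · 2/3 = 1/6, 1/4 · 1/10 = 1/40, 1/4 · 1/7 = 1/28, 1/4 · 3/14 = 3/56; these sum to 59/210.
So P(bowl C | data) = (1/28) / (59/210) = 15/118.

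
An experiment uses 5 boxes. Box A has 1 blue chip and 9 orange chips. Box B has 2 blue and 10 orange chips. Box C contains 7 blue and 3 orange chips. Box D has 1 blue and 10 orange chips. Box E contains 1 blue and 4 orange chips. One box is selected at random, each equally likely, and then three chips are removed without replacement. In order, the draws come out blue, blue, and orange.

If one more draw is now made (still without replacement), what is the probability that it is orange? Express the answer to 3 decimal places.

0.343

For each hypothesis, P(data | H) works out to: P(data | box A) = (1/10)(0/9) = 0; P(data | box B) = (2/12)(1/11)(10/10) = 0.015152; P(data | box C) = (7/10)(6/9)(3/8) = 0.175; P(data | box D) = (1/11)(0/10) = 0; P(data | box E) = (1/5)(0/4) = 0.
The prior-weighted likelihoods are 1/5 · 0 = 0, 1/5 · 0.015152 = 0.0030303, 1/5 · 0.175 = 0.035, 1/5 · 0 = 0, 1/5 · 0 = 0; these sum to 0.03803.
Normalising, the posterior is P(box A | data) = 0, P(box B | data) = 0.079681, P(box C | data) = 0.92032, P(box D | data) = 0, P(box E | data) = 0.
So P(orange next | data) = Σ P(orange next | H) P(H | data) = (1)(0.079681) + (2/7)(0.92032) = 0.34263.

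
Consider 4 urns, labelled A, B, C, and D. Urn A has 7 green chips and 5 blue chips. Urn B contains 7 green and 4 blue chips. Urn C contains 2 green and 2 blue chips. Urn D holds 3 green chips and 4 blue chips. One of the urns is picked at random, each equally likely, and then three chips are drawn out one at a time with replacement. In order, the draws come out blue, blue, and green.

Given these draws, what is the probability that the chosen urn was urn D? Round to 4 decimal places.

For each hypothesis, P(data | H) works out to: P(data | urn A) = (5/12)(5/12)(7/12) = 0.10127; P(data | urn B) = (4/11)(4/11)(7/11) = 0.084147; P(data | urn C) = (2/4)(2/4)(2/4) = 0.125; P(data | urn D) = (4/7)(4/7)(3/7) = 0.13994.
The prior-weighted likelihoods are 1/4 · 0.10127 = 0.025318, 1/4 · 0.084147 = 0.021037, 1/4 · 0.125 = 0.03125, 1/4 · 0.13994 = 0.034985; these sum to 0.11259.
So P(urn D | data) = (0.034985) / (0.11259) = 0.31073.

0.3107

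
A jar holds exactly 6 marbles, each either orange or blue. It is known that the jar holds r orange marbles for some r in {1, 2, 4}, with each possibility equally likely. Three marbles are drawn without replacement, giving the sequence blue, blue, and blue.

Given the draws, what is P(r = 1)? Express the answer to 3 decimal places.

0.714

For each hypothesis, P(data | H) works out to: P(data | r = 1) = (5/6)(4/5)(3/4) = 1/2; P(data | r = 2) = (4/6)(3/5)(2/4) = 1/5; P(data | r = 4) = (2/6)(1/5)(0/4) = 0.
The prior-weighted likelihoods are 1/3 · 1/2 = 1/6, 1/3 · 1/5 = 1/15, 1/3 · 0 = 0; summing to 7/30.
By Bayes' rule, P(r = 1 | data) = (1/6) / (7/30) = 5/7.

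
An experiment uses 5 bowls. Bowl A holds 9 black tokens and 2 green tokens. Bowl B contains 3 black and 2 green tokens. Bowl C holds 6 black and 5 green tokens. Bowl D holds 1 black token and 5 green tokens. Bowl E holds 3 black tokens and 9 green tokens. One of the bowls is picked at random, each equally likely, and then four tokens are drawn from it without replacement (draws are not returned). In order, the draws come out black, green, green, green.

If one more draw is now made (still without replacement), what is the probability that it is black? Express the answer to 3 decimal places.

The likelihood of the observed sequence under each hypothesis: P(data | bowl A) = (9/11)(2/10)(1/9)(0/8) = 0; P(data | bowl B) = (3/5)(2/4)(1/3)(0/2) = 0; P(data | bowl C) = (6/11)(5/10)(4/9)(3/8) = 1/22; P(data | bowl D) = (1/6)(5/5)(4/4)(3/3) = 1/6; P(data | bowl E) = (3/12)(9/11)(8/10)(7/9) = 7/55.
Weighting by the prior gives 1/5 · 0 = 0, 1/5 · 0 = 0, 1/5 · 1/22 = 1/110, 1/5 · 1/6 = 1/30, 1/5 · 7/55 = 7/275; summing to 56/825.
The posterior is then P(bowl A | data) = 0, P(bowl B | data) = 0, P(bowl C | data) = 0.13393, P(bowl D | data) = 0.49107, P(bowl E | data) = 0.375.
The predictive probability is P(black next | data) = (5/7)(0.13393) + (0)(0.49107) + (1/4)(0.375) = 0.18941.

0.189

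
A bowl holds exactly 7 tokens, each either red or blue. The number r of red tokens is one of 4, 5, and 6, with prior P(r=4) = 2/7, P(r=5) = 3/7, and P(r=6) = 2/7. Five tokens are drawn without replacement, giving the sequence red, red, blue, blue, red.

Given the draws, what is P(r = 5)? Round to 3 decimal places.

Under each hypothesis, the probability of the observed sequence is: P(data | r = 4) = (4/7)(3/6)(3/5)(2/4)(2/3) = 2/35; P(data | r = 5) = (5/7)(4/6)(2/5)(1/4)(3/3) = 1/21; P(data | r = 6) = (6/7)(5/6)(1/5)(0/4) = 0.
Weighting by the prior gives 2/7 · 2/35 = 4/245, 3/7 · 1/21 = 1/49, 2/7 · 0 = 0; these sum to 9/245.
So P(r = 5 | data) = (1/49) / (9/245) = 5/9.

0.556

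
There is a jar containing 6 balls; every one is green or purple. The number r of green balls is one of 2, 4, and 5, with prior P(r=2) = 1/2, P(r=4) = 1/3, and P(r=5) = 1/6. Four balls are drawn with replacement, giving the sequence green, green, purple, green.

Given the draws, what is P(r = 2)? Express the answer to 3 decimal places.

0.201

Under each hypothesis, the probability of the observed sequence is: P(data | r = 2) = (2/6)(2/6)(4/6)(2/6) = 0.024691; P(data | r = 4) = (4/6)(4/6)(2/6)(4/6) = 0.098765; P(data | r = 5) = (5/6)(5/6)(1/6)(5/6) = 0.096451.
The prior-weighted likelihoods are 1/2 · 0.024691 = 0.012346, 1/3 · 0.098765 = 0.032922, 1/6 · 0.096451 = 0.016075; with total 0.061343.
Therefore the posterior P(r = 2 | data) = (0.012346) / (0.061343) = 0.20126.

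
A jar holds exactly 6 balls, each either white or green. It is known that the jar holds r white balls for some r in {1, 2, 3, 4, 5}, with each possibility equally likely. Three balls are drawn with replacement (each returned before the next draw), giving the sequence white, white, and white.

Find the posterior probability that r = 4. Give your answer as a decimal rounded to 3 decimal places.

0.284

The likelihood of the observed sequence under each hypothesis: P(data | r = 1) = (1/6)(1/6)(1/6) = 0.0046296; P(data | r = 2) = (2/6)(2/6)(2/6) = 0.037037; P(data | r = 3) = (3/6)(3/6)(3/6) = 0.125; P(data | r = 4) = (4/6)(4/6)(4/6) = 0.2963; P(data | r = 5) = (5/6)(5/6)(5/6) = 0.5787.
Weighting by the prior gives 1/5 · 0.0046296 = 0.00092593, 1/5 · 0.037037 = 0.0074074, 1/5 · 0.125 = 0.025, 1/5 · 0.2963 = 0.059259, 1/5 · 0.5787 = 0.11574; summing to 0.20833.
Hence P(r = 4 | data) = (0.059259) / (0.20833) = 0.28444.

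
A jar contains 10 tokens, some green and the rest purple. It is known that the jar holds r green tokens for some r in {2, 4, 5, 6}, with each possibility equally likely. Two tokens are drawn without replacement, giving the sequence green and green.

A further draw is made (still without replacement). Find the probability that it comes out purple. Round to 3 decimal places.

0.602

The likelihood of the observed sequence under each hypothesis: P(data | r = 2) = (2/10)(1/9) = 1/45; P(data | r = 4) = (4/10)(3/9) = 2/15; P(data | r = 5) = (5/10)(4/9) = 2/9; P(data | r = 6) = (6/10)(5/9) = 1/3.
The prior-weighted likelihoods are 1/4 · 1/45 = 1/180, 1/4 · 2/15 = 1/30, 1/4 · 2/9 = 1/18, 1/4 · 1/3 = 1/12; these sum to 8/45.
Normalising, the posterior is P(r = 2 | data) = 1/32, P(r = 4 | data) = 3/16, P(r = 5 | data) = 5/16, P(r = 6 | data) = 15/32.
Averaging over the posterior, P(purple next | data) = (1)(1/32) + (3/4)(3/16) + (5/8)(5/16) + (1/2)(15/32) = 77/128.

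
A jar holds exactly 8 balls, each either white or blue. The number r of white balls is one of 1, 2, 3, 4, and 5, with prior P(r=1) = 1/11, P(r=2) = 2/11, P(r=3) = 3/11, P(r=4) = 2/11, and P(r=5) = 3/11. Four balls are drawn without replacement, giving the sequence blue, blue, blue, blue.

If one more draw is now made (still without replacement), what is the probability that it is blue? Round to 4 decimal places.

Under each hypothesis, the probability of the observed sequence is: P(data | r = 1) = (7/8)(6/7)(5/6)(4/5) = 1/2; P(data | r = 2) = (6/8)(5/7)(4/6)(3/5) = 3/14; P(data | r = 3) = (5/8)(4/7)(3/6)(2/5) = 1/14; P(data | r = 4) = (4/8)(3/7)(2/6)(1/5) = 1/70; P(data | r = 5) = (3/8)(2/7)(1/6)(0/5) = 0.
Multiplying each by its prior: 1/11 · 1/2 = 1/22, 2/11 · 3/14 = 3/77, 3/11 · 1/14 = 3/154, 2/11 · 1/70 = 1/385, 3/11 · 0 = 0; summing to 41/385.
Dividing through by the total gives posterior P(r = 1 | data) = 35/82, P(r = 2 | data) = 15/41, P(r = 3 | data) = 15/82, P(r = 4 | data) = 1/41, P(r = 5 | data) = 0.
So P(blue next | data) = Σ P(blue next | H) P(H | data) = (3/4)(35/82) + (1/2)(15/41) + (1/4)(15/82) + (0)(1/41) = 45/82.

0.5488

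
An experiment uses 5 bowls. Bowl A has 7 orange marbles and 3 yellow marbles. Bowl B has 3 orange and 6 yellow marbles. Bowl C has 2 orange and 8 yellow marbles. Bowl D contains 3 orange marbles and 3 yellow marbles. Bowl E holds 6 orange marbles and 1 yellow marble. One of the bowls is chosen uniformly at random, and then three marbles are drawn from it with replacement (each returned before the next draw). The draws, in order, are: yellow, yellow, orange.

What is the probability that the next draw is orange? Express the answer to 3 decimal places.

Under each hypothesis, the probability of the observed sequence is: P(data | bowl A) = (3/10)(3/10)(7/10) = 0.063; P(data | bowl B) = (6/9)(6/9)(3/9) = 0.14815; P(data | bowl C) = (8/10)(8/10)(2/10) = 0.128; P(data | bowl D) = (3/6)(3/6)(3/6) = 0.125; P(data | bowl E) = (1/7)(1/7)(6/7) = 0.017493.
Weighting by the prior gives 1/5 · 0.063 = 0.0126, 1/5 · 0.14815 = 0.02963, 1/5 · 0.128 = 0.0256, 1/5 · 0.125 = 0.025, 1/5 · 0.017493 = 0.0034985; these sum to 0.096328.
Normalising, the posterior is P(bowl A | data) = 0.1308, P(bowl B | data) = 0.30759, P(bowl C | data) = 0.26576, P(bowl D | data) = 0.25953, P(bowl E | data) = 0.036319.
The predictive probability is P(orange next | data) = (7/10)(0.1308) + (1/3)(0.30759) + (1/5)(0.26576) + (1/2)(0.25953) + (6/7)(0.036319) = 0.40814.

0.408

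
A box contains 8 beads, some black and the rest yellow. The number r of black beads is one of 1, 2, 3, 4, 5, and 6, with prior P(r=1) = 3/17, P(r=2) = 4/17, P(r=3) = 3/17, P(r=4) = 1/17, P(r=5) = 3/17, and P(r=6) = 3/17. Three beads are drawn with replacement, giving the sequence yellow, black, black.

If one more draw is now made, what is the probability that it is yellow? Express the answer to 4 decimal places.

0.4559

For each hypothesis, P(data | H) works out to: P(data | r = 1) = (7/8)(1/8)(1/8) = 0.013672; P(data | r = 2) = (6/8)(2/8)(2/8) = 0.046875; P(data | r = 3) = (5/8)(3/8)(3/8) = 0.087891; P(data | r = 4) = (4/8)(4/8)(4/8) = 0.125; P(data | r = 5) = (3/8)(5/8)(5/8) = 0.14648; P(data | r = 6) = (2/8)(6/8)(6/8) = 0.14062.
The prior-weighted likelihoods are 3/17 · 0.013672 = 0.0024127, 4/17 · 0.046875 = 0.011029, 3/17 · 0.087891 = 0.01551, 1/17 · 0.125 = 0.0073529, 3/17 · 0.14648 = 0.02585, 3/17 · 0.14062 = 0.024816; these sum to 0.086972.
The posterior is then P(r = 1 | data) = 0.027741, P(r = 2 | data) = 0.12682, P(r = 3 | data) = 0.17834, P(r = 4 | data) = 0.084544, P(r = 5 | data) = 0.29723, P(r = 6 | data) = 0.28534.
So P(yellow next | data) = Σ P(yellow next | H) P(H | data) = (7/8)(0.027741) + (3/4)(0.12682) + (5/8)(0.17834) + (1/2)(0.084544) + (3/8)(0.29723) + (1/4)(0.28534) = 0.45591.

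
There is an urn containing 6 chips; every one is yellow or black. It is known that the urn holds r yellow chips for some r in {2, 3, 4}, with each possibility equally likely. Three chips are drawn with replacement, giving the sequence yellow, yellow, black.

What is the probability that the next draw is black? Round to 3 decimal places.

Under each hypothesis, the probability of the observed sequence is: P(data | r = 2) = (2/6)(2/6)(4/6) = 2/27; P(data | r = 3) = (3/6)(3/6)(3/6) = 1/8; P(data | r = 4) = (4/6)(4/6)(2/6) = 4/27.
The prior-weighted likelihoods are 1/3 · 2/27 = 2/81, 1/3 · 1/8 = 1/24, 1/3 · 4/27 = 4/81; summing to 25/216.
Dividing through by the total gives posterior P(r = 2 | data) = 16/75, P(r = 3 | data) = 9/25, P(r = 4 | data) = 32/75.
So P(black next | data) = Σ P(black next | H) P(H | data) = (2/3)(16/75) + (1/2)(9/25) + (1/3)(32/75) = 209/450.

0.464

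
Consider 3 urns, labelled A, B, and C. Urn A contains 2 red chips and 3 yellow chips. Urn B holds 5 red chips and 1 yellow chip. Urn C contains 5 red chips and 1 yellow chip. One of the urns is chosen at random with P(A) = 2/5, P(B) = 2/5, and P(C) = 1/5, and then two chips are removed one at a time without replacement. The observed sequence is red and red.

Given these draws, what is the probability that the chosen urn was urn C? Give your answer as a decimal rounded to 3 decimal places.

0.303

The likelihood of the observed sequence under each hypothesis: P(data | urn A) = (2/5)(1/4) = 1/10; P(data | urn B) = (5/6)(4/5) = 2/3; P(data | urn C) = (5/6)(4/5) = 2/3.
Weighting by the prior gives 2/5 · 1/10 = 1/25, 2/5 · 2/3 = 4/15, 1/5 · 2/3 = 2/15; summing to 11/25.
So P(urn C | data) = (2/15) / (11/25) = 10/33.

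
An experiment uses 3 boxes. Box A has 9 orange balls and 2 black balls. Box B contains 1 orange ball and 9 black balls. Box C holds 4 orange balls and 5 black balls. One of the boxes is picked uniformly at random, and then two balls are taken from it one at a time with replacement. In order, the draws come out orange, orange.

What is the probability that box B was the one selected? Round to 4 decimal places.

0.0114

Compute the likelihood of the observed sequence for each case: P(data | box A) = (9/11)(9/11) = 0.66942; P(data | box B) = (1/10)(1/10) = 0.01; P(data | box C) = (4/9)(4/9) = 0.19753.
The prior-weighted likelihoods are 1/3 · 0.66942 = 0.22314, 1/3 · 0.01 = 0.0033333, 1/3 · 0.19753 = 0.065844; summing to 0.29232.
By Bayes' rule, P(box B | data) = (0.0033333) / (0.29232) = 0.011403.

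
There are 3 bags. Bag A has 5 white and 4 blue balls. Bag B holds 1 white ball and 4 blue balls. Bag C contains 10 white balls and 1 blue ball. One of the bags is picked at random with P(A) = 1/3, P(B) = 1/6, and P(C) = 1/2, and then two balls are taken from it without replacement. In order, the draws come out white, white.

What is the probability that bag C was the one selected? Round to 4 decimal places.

For each hypothesis, P(data | H) works out to: P(data | bag A) = (5/9)(4/8) = 5/18; P(data | bag B) = (1/5)(0/4) = 0; P(data | bag C) = (10/11)(9/10) = 9/11.
Multiplying each by its prior: 1/3 · 5/18 = 5/54, 1/6 · 0 = 0, 1/2 · 9/11 = 9/22; these sum to 149/297.
Therefore the posterior P(bag C | data) = (9/22) / (149/297) = 243/298.

0.8154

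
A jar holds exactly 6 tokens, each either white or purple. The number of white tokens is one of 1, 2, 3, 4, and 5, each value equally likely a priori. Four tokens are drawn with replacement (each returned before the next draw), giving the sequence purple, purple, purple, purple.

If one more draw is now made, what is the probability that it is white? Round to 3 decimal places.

0.247

The likelihood of the observed sequence under each hypothesis: P(data | r = 1) = (5/6)(5/6)(5/6)(5/6) = 0.48225; P(data | r = 2) = (4/6)(4/6)(4/6)(4/6) = 0.19753; P(data | r = 3) = (3/6)(3/6)(3/6)(3/6) = 0.0625; P(data | r = 4) = (2/6)(2/6)(2/6)(2/6) = 0.012346; P(data | r = 5) = (1/6)(1/6)(1/6)(1/6) = 0.0007716.
The prior-weighted likelihoods are 1/5 · 0.48225 = 0.096451, 1/5 · 0.19753 = 0.039506, 1/5 · 0.0625 = 0.0125, 1/5 · 0.012346 = 0.0024691, 1/5 · 0.0007716 = 0.00015432; summing to 0.15108.
Normalising, the posterior is P(r = 1 | data) = 0.63841, P(r = 2 | data) = 0.26149, P(r = 3 | data) = 0.082737, P(r = 4 | data) = 0.016343, P(r = 5 | data) = 0.0010215.
The predictive probability is P(white next | data) = (1/6)(0.63841) + (1/3)(0.26149) + (1/2)(0.082737) + (2/3)(0.016343) + (5/6)(0.0010215) = 0.24668.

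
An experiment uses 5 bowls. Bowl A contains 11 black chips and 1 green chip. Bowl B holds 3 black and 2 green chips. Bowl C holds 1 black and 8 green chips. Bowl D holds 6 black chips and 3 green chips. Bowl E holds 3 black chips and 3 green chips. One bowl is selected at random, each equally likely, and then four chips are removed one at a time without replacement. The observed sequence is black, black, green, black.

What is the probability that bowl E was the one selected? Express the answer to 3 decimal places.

For each hypothesis, P(data | H) works out to: P(data | bowl A) = (11/12)(10/11)(1/10)(9/9) = 1/12; P(data | bowl B) = (3/5)(2/4)(2/3)(1/2) = 1/10; P(data | bowl C) = (1/9)(0/8) = 0; P(data | bowl D) = (6/9)(5/8)(3/7)(4/6) = 5/42; P(data | bowl E) = (3/6)(2/5)(3/4)(1/3) = 1/20.
The prior-weighted likelihoods are 1/5 · 1/12 = 1/60, 1/5 · 1/10 = 1/50, 1/5 · 0 = 0, 1/5 · 5/42 = 1/42, 1/5 · 1/20 = 1/100; these sum to 37/525.
So P(bowl E | data) = (1/100) / (37/525) = 21/148.

0.142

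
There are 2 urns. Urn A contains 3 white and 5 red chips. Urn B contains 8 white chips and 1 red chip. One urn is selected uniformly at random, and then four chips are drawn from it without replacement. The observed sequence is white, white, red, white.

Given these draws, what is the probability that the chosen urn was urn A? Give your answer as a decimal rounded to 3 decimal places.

0.138

Compute the likelihood of the observed sequence for each case: P(data | urn A) = (3/8)(2/7)(5/6)(1/5) = 0.017857; P(data | urn B) = (8/9)(7/8)(1/7)(6/6) = 0.11111.
Weighting by the prior gives 1/2 · 0.017857 = 0.0089286, 1/2 · 0.11111 = 0.055556; with total 0.064484.
So P(urn A | data) = (0.0089286) / (0.064484) = 0.13846.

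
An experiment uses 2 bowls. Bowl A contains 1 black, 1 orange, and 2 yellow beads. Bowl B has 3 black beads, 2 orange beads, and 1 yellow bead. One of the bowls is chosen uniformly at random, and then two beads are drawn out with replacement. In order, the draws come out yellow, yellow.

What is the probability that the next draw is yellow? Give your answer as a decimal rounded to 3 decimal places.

For each hypothesis, P(data | H) works out to: P(data | bowl A) = (2/4)(2/4) = 1/4; P(data | bowl B) = (1/6)(1/6) = 1/36.
The prior-weighted likelihoods are 1/2 · 1/4 = 1/8, 1/2 · 1/36 = 1/72; summing to 5/36.
Normalising, the posterior is P(bowl A | data) = 9/10, P(bowl B | data) = 1/10.
The predictive probability is P(yellow next | data) = (1/2)(9/10) + (1/6)(1/10) = 7/15.

0.467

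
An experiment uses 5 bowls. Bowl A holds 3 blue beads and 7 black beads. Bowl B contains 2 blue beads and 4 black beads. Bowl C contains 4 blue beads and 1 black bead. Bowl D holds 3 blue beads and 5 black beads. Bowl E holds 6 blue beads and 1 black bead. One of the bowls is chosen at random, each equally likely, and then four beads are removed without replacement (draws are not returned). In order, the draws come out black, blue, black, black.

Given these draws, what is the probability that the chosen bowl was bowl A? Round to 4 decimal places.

For each hypothesis, P(data | H) works out to: P(data | bowl A) = (7/10)(3/9)(6/8)(5/7) = 0.125; P(data | bowl B) = (4/6)(2/5)(3/4)(2/3) = 0.13333; P(data | bowl C) = (1/5)(4/4)(0/3) = 0; P(data | bowl D) = (5/8)(3/7)(4/6)(3/5) = 0.10714; P(data | bowl E) = (1/7)(6/6)(0/5) = 0.
The prior-weighted likelihoods are 1/5 · 0.125 = 0.025, 1/5 · 0.13333 = 0.026667, 1/5 · 0 = 0, 1/5 · 0.10714 = 0.021429, 1/5 · 0 = 0; summing to 0.073095.
By Bayes' rule, P(bowl A | data) = (0.025) / (0.073095) = 0.34202.

0.3420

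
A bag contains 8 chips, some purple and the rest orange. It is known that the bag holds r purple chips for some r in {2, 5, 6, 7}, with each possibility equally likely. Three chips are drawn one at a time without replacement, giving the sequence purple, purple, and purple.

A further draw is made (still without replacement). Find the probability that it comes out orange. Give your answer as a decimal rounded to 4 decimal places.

0.3231

The likelihood of the observed sequence under each hypothesis: P(data | r = 2) = (2/8)(1/7)(0/6) = 0; P(data | r = 5) = (5/8)(4/7)(3/6) = 5/28; P(data | r = 6) = (6/8)(5/7)(4/6) = 5/14; P(data | r = 7) = (7/8)(6/7)(5/6) = 5/8.
Multiplying each by its prior: 1/4 · 0 = 0, 1/4 · 5/28 = 5/112, 1/4 · 5/14 = 5/56, 1/4 · 5/8 = 5/32; summing to 65/224.
Normalising, the posterior is P(r = 2 | data) = 0, P(r = 5 | data) = 2/13, P(r = 6 | data) = 4/13, P(r = 7 | data) = 7/13.
So P(orange next | data) = Σ P(orange next | H) P(H | data) = (3/5)(2/13) + (2/5)(4/13) + (1/5)(7/13) = 21/65.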